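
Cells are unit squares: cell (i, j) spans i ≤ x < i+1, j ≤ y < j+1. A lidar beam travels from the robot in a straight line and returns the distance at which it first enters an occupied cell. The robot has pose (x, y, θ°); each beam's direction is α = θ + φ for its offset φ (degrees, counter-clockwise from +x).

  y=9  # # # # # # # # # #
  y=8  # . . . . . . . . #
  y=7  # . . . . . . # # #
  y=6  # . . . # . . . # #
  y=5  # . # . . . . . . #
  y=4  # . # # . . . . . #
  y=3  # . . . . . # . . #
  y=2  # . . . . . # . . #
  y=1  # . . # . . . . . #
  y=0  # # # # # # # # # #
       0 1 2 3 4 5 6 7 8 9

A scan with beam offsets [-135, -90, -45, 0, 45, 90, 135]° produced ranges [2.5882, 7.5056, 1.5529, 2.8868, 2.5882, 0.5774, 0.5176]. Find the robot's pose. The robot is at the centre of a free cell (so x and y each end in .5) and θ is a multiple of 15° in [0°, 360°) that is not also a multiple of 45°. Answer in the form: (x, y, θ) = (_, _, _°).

(x, y, θ) = (3.5, 2.5, 150°)

The pose lattice has 54·16 = 864 candidates. Test each by forward raycasting.
  (2.5, 3.5, 255°): beam 1 = 0.5774 ≠ 2.5882 ✗
  (2.5, 3.5, 330°): beam 1 = 1.5529 ≠ 2.5882 ✗
  (7.5, 4.5, 255°): beam 1 = 5.1962 ≠ 2.5882 ✗
  …
  (3.5, 2.5, 150°): r_1=2.5882, r_2=7.5056, r_3=1.5529, r_4=2.8868, r_5=2.5882, r_6=0.5774, r_7=0.5176 — all match ✓
No second candidate reproduces the full scan.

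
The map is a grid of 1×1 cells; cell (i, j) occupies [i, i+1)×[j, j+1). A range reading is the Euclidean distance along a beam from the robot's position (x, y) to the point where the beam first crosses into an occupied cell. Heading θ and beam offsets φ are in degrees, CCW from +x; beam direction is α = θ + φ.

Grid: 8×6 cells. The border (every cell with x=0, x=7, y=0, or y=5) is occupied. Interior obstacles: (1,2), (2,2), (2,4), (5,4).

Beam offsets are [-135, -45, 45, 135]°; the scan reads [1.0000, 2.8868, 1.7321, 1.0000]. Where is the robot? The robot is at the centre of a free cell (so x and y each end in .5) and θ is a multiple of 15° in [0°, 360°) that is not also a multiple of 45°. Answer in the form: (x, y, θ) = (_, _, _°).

The pose lattice has 20·16 = 320 candidates. Test each by forward raycasting.
  (4.5, 1.5, 285°): beam 1 = 1.7321 ≠ 1.0000 ✗
  (6.5, 3.5, 120°): beam 1 = 0.5176 ≠ 1.0000 ✗
  (5.5, 1.5, 120°): beam 1 = 1.5529 ≠ 1.0000 ✗
  (6.5, 3.5, 285°): beam 3 = 0.5774 ≠ 1.7321 ✗
  …
  (3.5, 3.5, 345°): r_1=1.0000, r_2=2.8868, r_3=1.7321, r_4=1.0000 — all match ✓
Unique over the lattice → pose = (3.5, 3.5, 345°).

(x, y, θ) = (3.5, 3.5, 345°)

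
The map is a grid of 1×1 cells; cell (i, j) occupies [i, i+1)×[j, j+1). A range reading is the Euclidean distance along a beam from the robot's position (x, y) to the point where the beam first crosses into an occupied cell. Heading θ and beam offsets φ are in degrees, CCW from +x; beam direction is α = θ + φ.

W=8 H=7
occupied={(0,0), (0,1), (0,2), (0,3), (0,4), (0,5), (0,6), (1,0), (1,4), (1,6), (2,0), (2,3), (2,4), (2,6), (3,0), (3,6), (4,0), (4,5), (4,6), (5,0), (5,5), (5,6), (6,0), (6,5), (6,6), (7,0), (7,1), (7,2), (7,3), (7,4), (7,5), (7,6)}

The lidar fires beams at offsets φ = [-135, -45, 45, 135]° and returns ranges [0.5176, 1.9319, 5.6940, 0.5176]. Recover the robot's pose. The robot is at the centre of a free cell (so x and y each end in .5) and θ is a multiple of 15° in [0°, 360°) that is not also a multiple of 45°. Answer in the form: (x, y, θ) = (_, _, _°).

Candidates: 24 free-cell centres × 16 headings = 384 poses. Raycast each; keep the one whose scan matches to 4 dp.
  (6.5, 1.5, 15°): beam 1 = 0.5774 ≠ 0.5176 ✗
  (3.5, 5.5, 255°): beam 1 = 0.5774 ≠ 0.5176 ✗
  (2.5, 5.5, 330°): beam 1 = 1.5529 ≠ 0.5176 ✗
  (2.5, 2.5, 255°): beam 1 = 0.5774 ≠ 0.5176 ✗
  …
  (6.5, 1.5, 120°): r_1=0.5176, r_2=1.9319, r_3=5.6940, r_4=0.5176 — all match ✓
Unique over the lattice → pose = (6.5, 1.5, 120°).

(x, y, θ) = (6.5, 1.5, 120°)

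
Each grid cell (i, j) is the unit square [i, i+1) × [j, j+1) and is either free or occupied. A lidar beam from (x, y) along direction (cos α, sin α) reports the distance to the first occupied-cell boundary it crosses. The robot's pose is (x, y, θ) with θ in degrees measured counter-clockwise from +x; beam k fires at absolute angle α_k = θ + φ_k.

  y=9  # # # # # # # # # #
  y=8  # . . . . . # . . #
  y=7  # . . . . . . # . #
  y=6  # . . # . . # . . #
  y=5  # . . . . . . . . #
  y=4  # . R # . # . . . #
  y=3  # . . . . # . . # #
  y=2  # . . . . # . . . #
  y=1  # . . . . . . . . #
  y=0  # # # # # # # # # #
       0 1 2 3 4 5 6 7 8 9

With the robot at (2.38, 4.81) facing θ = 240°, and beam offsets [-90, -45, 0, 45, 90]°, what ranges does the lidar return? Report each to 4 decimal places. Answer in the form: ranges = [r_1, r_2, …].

beam 1: φ=-90°, α=150°
  dir = (cos 150°, sin 150°) = (-0.8660, 0.5000); from cell (2,4)
  next x-line at t=0.4388, next y-line at t=0.3800; Δt_x=1.1547, Δt_y=2.0000
    y: enter (2,5) at t=0.3800
    x: enter (1,5) at t=0.4388
    x: enter (0,5) at t=1.5935 ← occupied
  → r_1 = 1.5935
beam 2: φ=-45°, α=195°
  dir = (cos 195°, sin 195°) = (-0.9659, -0.2588); from cell (2,4)
  next x-line at t=0.3934, next y-line at t=3.1296; Δt_x=1.0353, Δt_y=3.8637
    x: enter (1,4) at t=0.3934
    x: enter (0,4) at t=1.4287 ← occupied
  → r_2 = 1.4287
beam 3: φ=0°, α=240°
  dir = (cos 240°, sin 240°) = (-0.5000, -0.8660); from cell (2,4)
  next x-line at t=0.7600, next y-line at t=0.9353; Δt_x=2.0000, Δt_y=1.1547
    x: enter (1,4) at t=0.7600
    y: enter (1,3) at t=0.9353
    y: enter (1,2) at t=2.0900
    x: enter (0,2) at t=2.7600 ← occupied
  → r_3 = 2.7600
beam 4: φ=45°, α=285°
  dir = (cos 285°, sin 285°) = (0.2588, -0.9659); from cell (2,4)
  next x-line at t=2.3955, next y-line at t=0.8386; Δt_x=3.8637, Δt_y=1.0353
    y: enter (2,3) at t=0.8386
    y: enter (2,2) at t=1.8738
    x: enter (3,2) at t=2.3955
    y: enter (3,1) at t=2.9091
    y: enter (3,0) at t=3.9444 ← occupied
  → r_4 = 3.9444
beam 5: φ=90°, α=330°
  dir = (cos 330°, sin 330°) = (0.8660, -0.5000); from cell (2,4)
  next x-line at t=0.7159, next y-line at t=1.6200; Δt_x=1.1547, Δt_y=2.0000
    x: enter (3,4) at t=0.7159 ← occupied
  → r_5 = 0.7159

ranges = [1.5935, 1.4287, 2.7600, 3.9444, 0.7159]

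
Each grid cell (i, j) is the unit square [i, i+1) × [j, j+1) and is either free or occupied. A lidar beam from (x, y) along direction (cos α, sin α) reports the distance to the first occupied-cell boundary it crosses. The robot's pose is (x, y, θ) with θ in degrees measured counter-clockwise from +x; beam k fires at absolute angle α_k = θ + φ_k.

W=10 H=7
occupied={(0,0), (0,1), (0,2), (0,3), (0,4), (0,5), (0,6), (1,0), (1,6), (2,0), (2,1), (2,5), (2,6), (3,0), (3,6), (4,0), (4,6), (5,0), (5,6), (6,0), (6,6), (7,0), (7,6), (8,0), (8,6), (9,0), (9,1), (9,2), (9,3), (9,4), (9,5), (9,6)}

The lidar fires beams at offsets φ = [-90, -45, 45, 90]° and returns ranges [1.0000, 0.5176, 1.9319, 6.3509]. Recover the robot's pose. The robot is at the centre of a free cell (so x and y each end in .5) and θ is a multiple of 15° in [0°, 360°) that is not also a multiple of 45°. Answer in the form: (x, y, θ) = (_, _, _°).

(x, y, θ) = (6.5, 5.5, 120°)

Candidates: 38 free-cell centres × 16 headings = 608 poses. Raycast each; keep the one whose scan matches to 4 dp.
  (7.5, 4.5, 105°): beam 1 = 1.5529 ≠ 1.0000 ✗
  (8.5, 5.5, 75°): beam 1 = 0.5176 ≠ 1.0000 ✗
  (1.5, 3.5, 60°): beam 1 = 5.0000 ≠ 1.0000 ✗
  (8.5, 1.5, 255°): beam 1 = 7.7646 ≠ 1.0000 ✗
  (8.5, 4.5, 345°): beam 1 = 3.6235 ≠ 1.0000 ✗
  …
  (6.5, 5.5, 120°): r_1=1.0000, r_2=0.5176, r_3=1.9319, r_4=6.3509 — all match ✓
Unique over the lattice → pose = (6.5, 5.5, 120°).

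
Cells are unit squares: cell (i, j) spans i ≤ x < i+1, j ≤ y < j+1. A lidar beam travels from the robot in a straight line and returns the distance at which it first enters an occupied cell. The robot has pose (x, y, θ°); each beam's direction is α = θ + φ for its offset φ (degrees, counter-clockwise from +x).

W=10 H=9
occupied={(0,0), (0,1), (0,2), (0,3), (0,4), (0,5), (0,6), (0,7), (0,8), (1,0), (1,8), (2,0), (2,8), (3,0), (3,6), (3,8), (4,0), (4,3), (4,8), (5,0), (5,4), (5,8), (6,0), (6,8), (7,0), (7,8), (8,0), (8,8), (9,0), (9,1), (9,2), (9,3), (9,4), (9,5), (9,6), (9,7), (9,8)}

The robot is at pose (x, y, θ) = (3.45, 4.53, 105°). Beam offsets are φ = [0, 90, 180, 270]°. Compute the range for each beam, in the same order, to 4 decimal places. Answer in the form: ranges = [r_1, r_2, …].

ranges = [1.5219, 2.5364, 3.6545, 1.6047]

beam 1: φ=0°, α=105°
  d=(-0.2588,0.9659)  start (3,4)  tX=1.7387 tY=0.4866  stride 1/|dx|=3.8637 1/|dy|=1.0353
    cross y-line → (3,5), t=0.4866
    cross y-line → (3,6), t=1.5219 (wall)
  → r_1 = 1.5219
beam 2: φ=90°, α=195°
  d=(-0.9659,-0.2588)  start (3,4)  tX=0.4659 tY=2.0478  stride 1/|dx|=1.0353 1/|dy|=3.8637
    cross x-line → (2,4), t=0.4659
    cross x-line → (1,4), t=1.5012
    cross y-line → (1,3), t=2.0478
    cross x-line → (0,3), t=2.5364 (wall)
  → r_2 = 2.5364
beam 3: φ=180°, α=285°
  d=(0.2588,-0.9659)  start (3,4)  tX=2.1250 tY=0.5487  stride 1/|dx|=3.8637 1/|dy|=1.0353
    cross y-line → (3,3), t=0.5487
    cross y-line → (3,2), t=1.5840
    cross x-line → (4,2), t=2.1250
    cross y-line → (4,1), t=2.6192
    cross y-line → (4,0), t=3.6545 (wall)
  → r_3 = 3.6545
beam 4: φ=270°, α=15°
  d=(0.9659,0.2588)  start (3,4)  tX=0.5694 tY=1.8159  stride 1/|dx|=1.0353 1/|dy|=3.8637
    cross x-line → (4,4), t=0.5694
    cross x-line → (5,4), t=1.6047 (wall)
  → r_4 = 1.6047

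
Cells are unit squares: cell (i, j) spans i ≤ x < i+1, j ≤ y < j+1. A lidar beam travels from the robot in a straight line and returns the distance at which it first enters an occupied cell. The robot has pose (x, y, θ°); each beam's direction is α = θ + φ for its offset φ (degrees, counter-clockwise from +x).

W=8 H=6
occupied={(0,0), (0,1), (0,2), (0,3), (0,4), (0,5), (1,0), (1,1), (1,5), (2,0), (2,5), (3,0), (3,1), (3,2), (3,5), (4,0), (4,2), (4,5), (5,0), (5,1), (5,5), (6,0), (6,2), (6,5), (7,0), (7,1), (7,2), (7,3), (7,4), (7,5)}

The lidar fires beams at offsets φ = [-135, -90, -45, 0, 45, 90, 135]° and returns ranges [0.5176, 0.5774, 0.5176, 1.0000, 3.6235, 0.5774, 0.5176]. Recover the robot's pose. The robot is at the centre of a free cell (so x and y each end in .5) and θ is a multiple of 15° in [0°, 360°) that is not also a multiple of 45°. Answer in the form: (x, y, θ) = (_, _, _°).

(x, y, θ) = (2.5, 1.5, 60°)

Candidates: 18 free-cell centres × 16 headings = 288 poses. Raycast each; keep the one whose scan matches to 4 dp.
  (6.5, 1.5, 120°): beam 4 = 0.5774 ≠ 1.0000 ✗
  (3.5, 3.5, 15°): beam 1 = 0.5774 ≠ 0.5176 ✗
  (5.5, 3.5, 75°): beam 1 = 1.0000 ≠ 0.5176 ✗
  (4.5, 4.5, 195°): beam 1 = 0.5774 ≠ 0.5176 ✗
  …
  (2.5, 1.5, 60°): r_1=0.5176, r_2=0.5774, r_3=0.5176, r_4=1.0000, r_5=3.6235, r_6=0.5774, r_7=0.5176 — all match ✓
No second candidate reproduces the full scan.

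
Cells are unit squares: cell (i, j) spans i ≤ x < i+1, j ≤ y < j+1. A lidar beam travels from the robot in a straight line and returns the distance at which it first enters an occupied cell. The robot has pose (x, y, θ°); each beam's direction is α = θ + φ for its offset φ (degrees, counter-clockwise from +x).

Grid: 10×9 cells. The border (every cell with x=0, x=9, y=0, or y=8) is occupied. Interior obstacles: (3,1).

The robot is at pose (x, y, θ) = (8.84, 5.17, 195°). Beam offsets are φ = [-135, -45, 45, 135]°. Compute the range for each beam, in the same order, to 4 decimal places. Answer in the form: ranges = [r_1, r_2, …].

ranges = [0.3200, 5.6600, 4.8151, 0.1848]

beam 1: φ=-135°, α=60°
  direction (0.5000, 0.8660); cell (8,5); t to first gridline: x 0.3200, y 0.9584 (then +2.0000 / +1.1547)
    (9,5) via x @ 0.3200  # hit
  → r_1 = 0.3200
beam 2: φ=-45°, α=150°
  direction (-0.8660, 0.5000); cell (8,5); t to first gridline: x 0.9699, y 1.6600 (then +1.1547 / +2.0000)
    (7,5) via x @ 0.9699
    (7,6) via y @ 1.6600
    (6,6) via x @ 2.1246
    (5,6) via x @ 3.2793
    (5,7) via y @ 3.6600
    (4,7) via x @ 4.4341
    (3,7) via x @ 5.5888
    (3,8) via y @ 5.6600  # hit
  → r_2 = 5.6600
beam 3: φ=45°, α=240°
  direction (-0.5000, -0.8660); cell (8,5); t to first gridline: x 1.6800, y 0.1963 (then +2.0000 / +1.1547)
    (8,4) via y @ 0.1963
    (8,3) via y @ 1.3510
    (7,3) via x @ 1.6800
    (7,2) via y @ 2.5057
    (7,1) via y @ 3.6604
    (6,1) via x @ 3.6800
    (6,0) via y @ 4.8151  # hit
  → r_3 = 4.8151
beam 4: φ=135°, α=330°
  direction (0.8660, -0.5000); cell (8,5); t to first gridline: x 0.1848, y 0.3400 (then +1.1547 / +2.0000)
    (9,5) via x @ 0.1848  # hit
  → r_4 = 0.1848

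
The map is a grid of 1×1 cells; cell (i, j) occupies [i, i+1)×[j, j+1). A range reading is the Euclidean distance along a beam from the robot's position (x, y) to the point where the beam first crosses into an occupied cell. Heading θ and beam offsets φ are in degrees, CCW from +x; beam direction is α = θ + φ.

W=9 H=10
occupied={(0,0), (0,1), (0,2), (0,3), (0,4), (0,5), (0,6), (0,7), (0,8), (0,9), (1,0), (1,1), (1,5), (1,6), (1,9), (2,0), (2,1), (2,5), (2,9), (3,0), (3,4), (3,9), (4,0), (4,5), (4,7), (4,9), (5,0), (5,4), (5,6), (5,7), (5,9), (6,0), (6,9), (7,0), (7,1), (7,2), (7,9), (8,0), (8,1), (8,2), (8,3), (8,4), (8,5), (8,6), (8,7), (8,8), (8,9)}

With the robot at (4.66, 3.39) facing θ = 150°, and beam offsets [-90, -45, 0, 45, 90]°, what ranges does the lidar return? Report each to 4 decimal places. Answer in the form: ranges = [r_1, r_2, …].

ranges = [0.7044, 1.6668, 1.2200, 3.7891, 2.7597]

beam 1: φ=-90°, α=60°
  direction (0.5000, 0.8660); cell (4,3); t to first gridline: x 0.6800, y 0.7044 (then +2.0000 / +1.1547)
    (5,3) via x @ 0.6800
    (5,4) via y @ 0.7044  # hit
  → r_1 = 0.7044
beam 2: φ=-45°, α=105°
  direction (-0.2588, 0.9659); cell (4,3); t to first gridline: x 2.5500, y 0.6315 (then +3.8637 / +1.0353)
    (4,4) via y @ 0.6315
    (4,5) via y @ 1.6668  # hit
  → r_2 = 1.6668
beam 3: φ=0°, α=150°
  direction (-0.8660, 0.5000); cell (4,3); t to first gridline: x 0.7621, y 1.2200 (then +1.1547 / +2.0000)
    (3,3) via x @ 0.7621
    (3,4) via y @ 1.2200  # hit
  → r_3 = 1.2200
beam 4: φ=45°, α=195°
  direction (-0.9659, -0.2588); cell (4,3); t to first gridline: x 0.6833, y 1.5068 (then +1.0353 / +3.8637)
    (3,3) via x @ 0.6833
    (3,2) via y @ 1.5068
    (2,2) via x @ 1.7186
    (1,2) via x @ 2.7538
    (0,2) via x @ 3.7891  # hit
  → r_4 = 3.7891
beam 5: φ=90°, α=240°
  direction (-0.5000, -0.8660); cell (4,3); t to first gridline: x 1.3200, y 0.4503 (then +2.0000 / +1.1547)
    (4,2) via y @ 0.4503
    (3,2) via x @ 1.3200
    (3,1) via y @ 1.6050
    (3,0) via y @ 2.7597  # hit
  → r_5 = 2.7597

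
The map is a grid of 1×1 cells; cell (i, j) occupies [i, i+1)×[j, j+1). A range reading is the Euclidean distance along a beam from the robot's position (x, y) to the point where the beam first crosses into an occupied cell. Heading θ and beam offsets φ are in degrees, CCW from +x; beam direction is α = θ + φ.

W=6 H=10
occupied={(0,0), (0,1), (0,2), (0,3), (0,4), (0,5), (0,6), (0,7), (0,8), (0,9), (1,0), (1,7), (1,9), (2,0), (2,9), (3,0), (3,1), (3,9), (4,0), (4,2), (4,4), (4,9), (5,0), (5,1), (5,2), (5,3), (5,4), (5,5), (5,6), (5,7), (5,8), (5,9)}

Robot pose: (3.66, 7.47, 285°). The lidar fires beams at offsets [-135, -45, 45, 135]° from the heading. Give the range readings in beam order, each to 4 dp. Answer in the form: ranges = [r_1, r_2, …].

beam 1: φ=-135°, α=150°
  dir = (cos 150°, sin 150°) = (-0.8660, 0.5000); from cell (3,7)
  next x-line at t=0.7621, next y-line at t=1.0600; Δt_x=1.1547, Δt_y=2.0000
    x: enter (2,7) at t=0.7621
    y: enter (2,8) at t=1.0600
    x: enter (1,8) at t=1.9168
    y: enter (1,9) at t=3.0600 ← occupied
  → r_1 = 3.0600
beam 2: φ=-45°, α=240°
  dir = (cos 240°, sin 240°) = (-0.5000, -0.8660); from cell (3,7)
  next x-line at t=1.3200, next y-line at t=0.5427; Δt_x=2.0000, Δt_y=1.1547
    y: enter (3,6) at t=0.5427
    x: enter (2,6) at t=1.3200
    y: enter (2,5) at t=1.6974
    y: enter (2,4) at t=2.8521
    x: enter (1,4) at t=3.3200
    y: enter (1,3) at t=4.0068
    y: enter (1,2) at t=5.1615
    x: enter (0,2) at t=5.3200 ← occupied
  → r_2 = 5.3200
beam 3: φ=45°, α=330°
  dir = (cos 330°, sin 330°) = (0.8660, -0.5000); from cell (3,7)
  next x-line at t=0.3926, next y-line at t=0.9400; Δt_x=1.1547, Δt_y=2.0000
    x: enter (4,7) at t=0.3926
    y: enter (4,6) at t=0.9400
    x: enter (5,6) at t=1.5473 ← occupied
  → r_3 = 1.5473
beam 4: φ=135°, α=60°
  dir = (cos 60°, sin 60°) = (0.5000, 0.8660); from cell (3,7)
  next x-line at t=0.6800, next y-line at t=0.6120; Δt_x=2.0000, Δt_y=1.1547
    y: enter (3,8) at t=0.6120
    x: enter (4,8) at t=0.6800
    y: enter (4,9) at t=1.7667 ← occupied
  → r_4 = 1.7667

ranges = [3.0600, 5.3200, 1.5473, 1.7667]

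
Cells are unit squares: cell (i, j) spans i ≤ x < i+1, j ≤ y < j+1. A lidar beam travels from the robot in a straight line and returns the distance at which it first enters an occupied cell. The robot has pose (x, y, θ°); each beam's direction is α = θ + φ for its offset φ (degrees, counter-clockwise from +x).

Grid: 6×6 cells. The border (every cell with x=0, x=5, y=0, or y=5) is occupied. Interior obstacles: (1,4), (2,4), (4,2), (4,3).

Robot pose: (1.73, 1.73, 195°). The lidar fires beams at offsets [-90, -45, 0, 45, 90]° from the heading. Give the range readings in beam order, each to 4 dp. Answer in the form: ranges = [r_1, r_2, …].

ranges = [2.3501, 0.8429, 0.7558, 0.8429, 0.7558]

beam 1: φ=-90°, α=105°
  cosα=-0.2588 sinα=0.9659 | (1,1) | tMaxX 2.8205 tMaxY 0.2795 | tΔX 3.8637 tΔY 1.0353
    t=0.2795 [y] (1,2)
    t=1.3148 [y] (1,3)
    t=2.3501 [y] (1,4) — stop
  → r_1 = 2.3501
beam 2: φ=-45°, α=150°
  cosα=-0.8660 sinα=0.5000 | (1,1) | tMaxX 0.8429 tMaxY 0.5400 | tΔX 1.1547 tΔY 2.0000
    t=0.5400 [y] (1,2)
    t=0.8429 [x] (0,2) — stop
  → r_2 = 0.8429
beam 3: φ=0°, α=195°
  cosα=-0.9659 sinα=-0.2588 | (1,1) | tMaxX 0.7558 tMaxY 2.8205 | tΔX 1.0353 tΔY 3.8637
    t=0.7558 [x] (0,1) — stop
  → r_3 = 0.7558
beam 4: φ=45°, α=240°
  cosα=-0.5000 sinα=-0.8660 | (1,1) | tMaxX 1.4600 tMaxY 0.8429 | tΔX 2.0000 tΔY 1.1547
    t=0.8429 [y] (1,0) — stop
  → r_4 = 0.8429
beam 5: φ=90°, α=285°
  cosα=0.2588 sinα=-0.9659 | (1,1) | tMaxX 1.0432 tMaxY 0.7558 | tΔX 3.8637 tΔY 1.0353
    t=0.7558 [y] (1,0) — stop
  → r_5 = 0.7558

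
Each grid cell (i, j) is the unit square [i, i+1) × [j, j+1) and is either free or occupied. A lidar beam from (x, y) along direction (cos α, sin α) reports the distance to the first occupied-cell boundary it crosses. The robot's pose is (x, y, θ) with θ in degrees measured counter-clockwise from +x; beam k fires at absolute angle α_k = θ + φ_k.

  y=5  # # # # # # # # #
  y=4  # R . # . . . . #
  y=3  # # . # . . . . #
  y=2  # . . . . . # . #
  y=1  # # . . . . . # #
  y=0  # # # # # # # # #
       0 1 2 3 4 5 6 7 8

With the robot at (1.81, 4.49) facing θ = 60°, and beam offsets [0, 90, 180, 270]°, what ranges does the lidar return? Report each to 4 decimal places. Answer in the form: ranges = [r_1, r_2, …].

ranges = [0.5889, 0.9353, 0.5658, 1.3741]

beam 1: φ=0°, α=60°
  cosα=0.5000 sinα=0.8660 | (1,4) | tMaxX 0.3800 tMaxY 0.5889 | tΔX 2.0000 tΔY 1.1547
    t=0.3800 [x] (2,4)
    t=0.5889 [y] (2,5) — stop
  → r_1 = 0.5889
beam 2: φ=90°, α=150°
  cosα=-0.8660 sinα=0.5000 | (1,4) | tMaxX 0.9353 tMaxY 1.0200 | tΔX 1.1547 tΔY 2.0000
    t=0.9353 [x] (0,4) — stop
  → r_2 = 0.9353
beam 3: φ=180°, α=240°
  cosα=-0.5000 sinα=-0.8660 | (1,4) | tMaxX 1.6200 tMaxY 0.5658 | tΔX 2.0000 tΔY 1.1547
    t=0.5658 [y] (1,3) — stop
  → r_3 = 0.5658
beam 4: φ=270°, α=330°
  cosα=0.8660 sinα=-0.5000 | (1,4) | tMaxX 0.2194 tMaxY 0.9800 | tΔX 1.1547 tΔY 2.0000
    t=0.2194 [x] (2,4)
    t=0.9800 [y] (2,3)
    t=1.3741 [x] (3,3) — stop
  → r_4 = 1.3741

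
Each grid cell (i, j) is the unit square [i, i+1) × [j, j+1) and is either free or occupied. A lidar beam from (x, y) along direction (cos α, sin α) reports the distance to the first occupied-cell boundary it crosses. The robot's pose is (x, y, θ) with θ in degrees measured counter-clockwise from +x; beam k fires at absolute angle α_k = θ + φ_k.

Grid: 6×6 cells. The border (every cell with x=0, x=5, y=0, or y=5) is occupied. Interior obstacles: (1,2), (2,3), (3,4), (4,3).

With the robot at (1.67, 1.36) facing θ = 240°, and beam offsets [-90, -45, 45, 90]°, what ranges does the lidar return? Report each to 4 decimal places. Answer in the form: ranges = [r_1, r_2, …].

beam 1: φ=-90°, α=150°
  cosα=-0.8660 sinα=0.5000 | (1,1) | tMaxX 0.7736 tMaxY 1.2800 | tΔX 1.1547 tΔY 2.0000
    t=0.7736 [x] (0,1) — stop
  → r_1 = 0.7736
beam 2: φ=-45°, α=195°
  cosα=-0.9659 sinα=-0.2588 | (1,1) | tMaxX 0.6936 tMaxY 1.3909 | tΔX 1.0353 tΔY 3.8637
    t=0.6936 [x] (0,1) — stop
  → r_2 = 0.6936
beam 3: φ=45°, α=285°
  cosα=0.2588 sinα=-0.9659 | (1,1) | tMaxX 1.2750 tMaxY 0.3727 | tΔX 3.8637 tΔY 1.0353
    t=0.3727 [y] (1,0) — stop
  → r_3 = 0.3727
beam 4: φ=90°, α=330°
  cosα=0.8660 sinα=-0.5000 | (1,1) | tMaxX 0.3811 tMaxY 0.7200 | tΔX 1.1547 tΔY 2.0000
    t=0.3811 [x] (2,1)
    t=0.7200 [y] (2,0) — stop
  → r_4 = 0.7200

ranges = [0.7736, 0.6936, 0.3727, 0.7200]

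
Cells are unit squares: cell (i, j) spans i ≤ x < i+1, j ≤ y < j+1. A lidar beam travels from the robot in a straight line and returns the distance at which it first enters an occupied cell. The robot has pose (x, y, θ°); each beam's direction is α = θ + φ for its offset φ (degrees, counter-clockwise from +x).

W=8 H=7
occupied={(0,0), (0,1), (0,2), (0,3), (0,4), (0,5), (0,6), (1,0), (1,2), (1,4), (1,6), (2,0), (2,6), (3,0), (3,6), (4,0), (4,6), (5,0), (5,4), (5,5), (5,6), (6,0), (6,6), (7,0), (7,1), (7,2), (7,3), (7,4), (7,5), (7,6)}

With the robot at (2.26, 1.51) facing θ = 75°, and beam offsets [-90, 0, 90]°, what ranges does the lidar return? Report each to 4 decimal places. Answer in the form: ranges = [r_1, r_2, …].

ranges = [1.9705, 4.6484, 1.3044]

beam 1: φ=-90°, α=345°
  dir = (cos 345°, sin 345°) = (0.9659, -0.2588); from cell (2,1)
  next x-line at t=0.7661, next y-line at t=1.9705; Δt_x=1.0353, Δt_y=3.8637
    x: enter (3,1) at t=0.7661
    x: enter (4,1) at t=1.8014
    y: enter (4,0) at t=1.9705 ← occupied
  → r_1 = 1.9705
beam 2: φ=0°, α=75°
  dir = (cos 75°, sin 75°) = (0.2588, 0.9659); from cell (2,1)
  next x-line at t=2.8591, next y-line at t=0.5073; Δt_x=3.8637, Δt_y=1.0353
    y: enter (2,2) at t=0.5073
    y: enter (2,3) at t=1.5426
    y: enter (2,4) at t=2.5778
    x: enter (3,4) at t=2.8591
    y: enter (3,5) at t=3.6131
    y: enter (3,6) at t=4.6484 ← occupied
  → r_2 = 4.6484
beam 3: φ=90°, α=165°
  dir = (cos 165°, sin 165°) = (-0.9659, 0.2588); from cell (2,1)
  next x-line at t=0.2692, next y-line at t=1.8932; Δt_x=1.0353, Δt_y=3.8637
    x: enter (1,1) at t=0.2692
    x: enter (0,1) at t=1.3044 ← occupied
  → r_3 = 1.3044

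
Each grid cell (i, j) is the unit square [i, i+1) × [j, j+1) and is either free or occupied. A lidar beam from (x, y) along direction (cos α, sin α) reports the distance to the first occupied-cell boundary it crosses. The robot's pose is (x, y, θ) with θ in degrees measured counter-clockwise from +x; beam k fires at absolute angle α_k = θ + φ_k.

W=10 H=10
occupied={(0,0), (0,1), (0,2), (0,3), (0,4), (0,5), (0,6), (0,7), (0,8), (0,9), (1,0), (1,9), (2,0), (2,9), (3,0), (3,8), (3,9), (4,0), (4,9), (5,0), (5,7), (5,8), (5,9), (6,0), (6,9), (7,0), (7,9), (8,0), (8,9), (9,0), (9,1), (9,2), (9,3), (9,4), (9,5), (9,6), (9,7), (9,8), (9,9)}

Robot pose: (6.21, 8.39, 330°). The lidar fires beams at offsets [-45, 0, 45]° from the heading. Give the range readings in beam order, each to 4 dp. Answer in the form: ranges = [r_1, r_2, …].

ranges = [7.6507, 3.2216, 2.3569]

beam 1: φ=-45°, α=285°
  dir = (cos 285°, sin 285°) = (0.2588, -0.9659); from cell (6,8)
  next x-line at t=3.0523, next y-line at t=0.4038; Δt_x=3.8637, Δt_y=1.0353
    y: enter (6,7) at t=0.4038
    y: enter (6,6) at t=1.4390
    y: enter (6,5) at t=2.4743
    x: enter (7,5) at t=3.0523
    y: enter (7,4) at t=3.5096
    y: enter (7,3) at t=4.5449
    y: enter (7,2) at t=5.5801
    y: enter (7,1) at t=6.6154
    x: enter (8,1) at t=6.9160
    y: enter (8,0) at t=7.6507 ← occupied
  → r_1 = 7.6507
beam 2: φ=0°, α=330°
  dir = (cos 330°, sin 330°) = (0.8660, -0.5000); from cell (6,8)
  next x-line at t=0.9122, next y-line at t=0.7800; Δt_x=1.1547, Δt_y=2.0000
    y: enter (6,7) at t=0.7800
    x: enter (7,7) at t=0.9122
    x: enter (8,7) at t=2.0669
    y: enter (8,6) at t=2.7800
    x: enter (9,6) at t=3.2216 ← occupied
  → r_2 = 3.2216
beam 3: φ=45°, α=15°
  dir = (cos 15°, sin 15°) = (0.9659, 0.2588); from cell (6,8)
  next x-line at t=0.8179, next y-line at t=2.3569; Δt_x=1.0353, Δt_y=3.8637
    x: enter (7,8) at t=0.8179
    x: enter (8,8) at t=1.8531
    y: enter (8,9) at t=2.3569 ← occupied
  → r_3 = 2.3569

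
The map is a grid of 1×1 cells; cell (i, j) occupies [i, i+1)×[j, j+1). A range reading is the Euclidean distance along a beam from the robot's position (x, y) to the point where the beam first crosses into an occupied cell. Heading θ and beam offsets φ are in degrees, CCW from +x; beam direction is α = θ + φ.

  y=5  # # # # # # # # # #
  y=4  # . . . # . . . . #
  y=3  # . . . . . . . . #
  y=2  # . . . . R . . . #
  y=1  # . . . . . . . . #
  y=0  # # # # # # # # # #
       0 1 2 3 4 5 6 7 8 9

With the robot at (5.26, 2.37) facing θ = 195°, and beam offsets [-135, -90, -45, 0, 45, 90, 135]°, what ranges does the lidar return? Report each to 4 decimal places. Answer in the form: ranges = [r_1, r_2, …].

ranges = [3.0369, 1.6875, 4.9190, 4.4103, 1.5819, 1.4183, 2.7400]

beam 1: φ=-135°, α=60°
  direction (0.5000, 0.8660); cell (5,2); t to first gridline: x 1.4800, y 0.7275 (then +2.0000 / +1.1547)
    (5,3) via y @ 0.7275
    (6,3) via x @ 1.4800
    (6,4) via y @ 1.8822
    (6,5) via y @ 3.0369  # hit
  → r_1 = 3.0369
beam 2: φ=-90°, α=105°
  direction (-0.2588, 0.9659); cell (5,2); t to first gridline: x 1.0046, y 0.6522 (then +3.8637 / +1.0353)
    (5,3) via y @ 0.6522
    (4,3) via x @ 1.0046
    (4,4) via y @ 1.6875  # hit
  → r_2 = 1.6875
beam 3: φ=-45°, α=150°
  direction (-0.8660, 0.5000); cell (5,2); t to first gridline: x 0.3002, y 1.2600 (then +1.1547 / +2.0000)
    (4,2) via x @ 0.3002
    (4,3) via y @ 1.2600
    (3,3) via x @ 1.4549
    (2,3) via x @ 2.6096
    (2,4) via y @ 3.2600
    (1,4) via x @ 3.7643
    (0,4) via x @ 4.9190  # hit
  → r_3 = 4.9190
beam 4: φ=0°, α=195°
  direction (-0.9659, -0.2588); cell (5,2); t to first gridline: x 0.2692, y 1.4296 (then +1.0353 / +3.8637)
    (4,2) via x @ 0.2692
    (3,2) via x @ 1.3044
    (3,1) via y @ 1.4296
    (2,1) via x @ 2.3397
    (1,1) via x @ 3.3750
    (0,1) via x @ 4.4103  # hit
  → r_4 = 4.4103
beam 5: φ=45°, α=240°
  direction (-0.5000, -0.8660); cell (5,2); t to first gridline: x 0.5200, y 0.4272 (then +2.0000 / +1.1547)
    (5,1) via y @ 0.4272
    (4,1) via x @ 0.5200
    (4,0) via y @ 1.5819  # hit
  → r_5 = 1.5819
beam 6: φ=90°, α=285°
  direction (0.2588, -0.9659); cell (5,2); t to first gridline: x 2.8591, y 0.3831 (then +3.8637 / +1.0353)
    (5,1) via y @ 0.3831
    (5,0) via y @ 1.4183  # hit
  → r_6 = 1.4183
beam 7: φ=135°, α=330°
  direction (0.8660, -0.5000); cell (5,2); t to first gridline: x 0.8545, y 0.7400 (then +1.1547 / +2.0000)
    (5,1) via y @ 0.7400
    (6,1) via x @ 0.8545
    (7,1) via x @ 2.0092
    (7,0) via y @ 2.7400  # hit
  → r_7 = 2.7400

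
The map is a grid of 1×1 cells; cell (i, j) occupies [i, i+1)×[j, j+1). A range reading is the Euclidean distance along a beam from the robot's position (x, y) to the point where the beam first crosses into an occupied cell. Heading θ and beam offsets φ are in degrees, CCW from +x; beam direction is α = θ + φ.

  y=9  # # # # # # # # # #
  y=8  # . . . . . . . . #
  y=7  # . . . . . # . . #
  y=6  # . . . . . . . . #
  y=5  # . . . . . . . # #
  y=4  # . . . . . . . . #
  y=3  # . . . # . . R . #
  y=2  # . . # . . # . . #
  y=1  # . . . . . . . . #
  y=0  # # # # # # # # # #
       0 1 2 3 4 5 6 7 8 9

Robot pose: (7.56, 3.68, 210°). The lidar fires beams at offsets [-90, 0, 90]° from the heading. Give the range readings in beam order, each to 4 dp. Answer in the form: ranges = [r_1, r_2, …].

ranges = [6.1430, 1.3600, 2.8800]

beam 1: φ=-90°, α=120°
  dir = (cos 120°, sin 120°) = (-0.5000, 0.8660); from cell (7,3)
  next x-line at t=1.1200, next y-line at t=0.3695; Δt_x=2.0000, Δt_y=1.1547
    y: enter (7,4) at t=0.3695
    x: enter (6,4) at t=1.1200
    y: enter (6,5) at t=1.5242
    y: enter (6,6) at t=2.6789
    x: enter (5,6) at t=3.1200
    y: enter (5,7) at t=3.8336
    y: enter (5,8) at t=4.9883
    x: enter (4,8) at t=5.1200
    y: enter (4,9) at t=6.1430 ← occupied
  → r_1 = 6.1430
beam 2: φ=0°, α=210°
  dir = (cos 210°, sin 210°) = (-0.8660, -0.5000); from cell (7,3)
  next x-line at t=0.6466, next y-line at t=1.3600; Δt_x=1.1547, Δt_y=2.0000
    x: enter (6,3) at t=0.6466
    y: enter (6,2) at t=1.3600 ← occupied
  → r_2 = 1.3600
beam 3: φ=90°, α=300°
  dir = (cos 300°, sin 300°) = (0.5000, -0.8660); from cell (7,3)
  next x-line at t=0.8800, next y-line at t=0.7852; Δt_x=2.0000, Δt_y=1.1547
    y: enter (7,2) at t=0.7852
    x: enter (8,2) at t=0.8800
    y: enter (8,1) at t=1.9399
    x: enter (9,1) at t=2.8800 ← occupied
  → r_3 = 2.8800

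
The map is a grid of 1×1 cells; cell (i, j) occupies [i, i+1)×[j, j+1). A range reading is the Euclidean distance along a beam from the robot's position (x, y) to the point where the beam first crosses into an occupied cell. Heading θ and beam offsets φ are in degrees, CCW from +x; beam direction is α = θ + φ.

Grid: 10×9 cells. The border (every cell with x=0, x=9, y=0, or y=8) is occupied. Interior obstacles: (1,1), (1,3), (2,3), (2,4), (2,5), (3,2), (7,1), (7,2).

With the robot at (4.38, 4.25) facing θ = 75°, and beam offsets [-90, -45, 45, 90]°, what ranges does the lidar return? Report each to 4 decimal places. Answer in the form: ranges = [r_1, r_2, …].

ranges = [4.7830, 5.3347, 4.3301, 1.4287]

beam 1: φ=-90°, α=345°
  cosα=0.9659 sinα=-0.2588 | (4,4) | tMaxX 0.6419 tMaxY 0.9659 | tΔX 1.0353 tΔY 3.8637
    t=0.6419 [x] (5,4)
    t=0.9659 [y] (5,3)
    t=1.6771 [x] (6,3)
    t=2.7124 [x] (7,3)
    t=3.7477 [x] (8,3)
    t=4.7830 [x] (9,3) — stop
  → r_1 = 4.7830
beam 2: φ=-45°, α=30°
  cosα=0.8660 sinα=0.5000 | (4,4) | tMaxX 0.7159 tMaxY 1.5000 | tΔX 1.1547 tΔY 2.0000
    t=0.7159 [x] (5,4)
    t=1.5000 [y] (5,5)
    t=1.8706 [x] (6,5)
    t=3.0253 [x] (7,5)
    t=3.5000 [y] (7,6)
    t=4.1800 [x] (8,6)
    t=5.3347 [x] (9,6) — stop
  → r_2 = 5.3347
beam 3: φ=45°, α=120°
  cosα=-0.5000 sinα=0.8660 | (4,4) | tMaxX 0.7600 tMaxY 0.8660 | tΔX 2.0000 tΔY 1.1547
    t=0.7600 [x] (3,4)
    t=0.8660 [y] (3,5)
    t=2.0207 [y] (3,6)
    t=2.7600 [x] (2,6)
    t=3.1754 [y] (2,7)
    t=4.3301 [y] (2,8) — stop
  → r_3 = 4.3301
beam 4: φ=90°, α=165°
  cosα=-0.9659 sinα=0.2588 | (4,4) | tMaxX 0.3934 tMaxY 2.8978 | tΔX 1.0353 tΔY 3.8637
    t=0.3934 [x] (3,4)
    t=1.4287 [x] (2,4) — stop
  → r_4 = 1.4287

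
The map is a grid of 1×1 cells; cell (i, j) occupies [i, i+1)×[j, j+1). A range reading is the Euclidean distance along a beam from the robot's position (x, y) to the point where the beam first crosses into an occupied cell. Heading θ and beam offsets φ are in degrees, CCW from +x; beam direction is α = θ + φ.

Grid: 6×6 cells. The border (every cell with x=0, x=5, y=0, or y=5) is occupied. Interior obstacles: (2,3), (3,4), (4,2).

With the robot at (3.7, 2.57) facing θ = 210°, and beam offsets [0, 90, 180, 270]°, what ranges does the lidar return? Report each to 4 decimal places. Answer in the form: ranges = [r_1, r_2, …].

beam 1: φ=0°, α=210°
  dir = (cos 210°, sin 210°) = (-0.8660, -0.5000); from cell (3,2)
  next x-line at t=0.8083, next y-line at t=1.1400; Δt_x=1.1547, Δt_y=2.0000
    x: enter (2,2) at t=0.8083
    y: enter (2,1) at t=1.1400
    x: enter (1,1) at t=1.9630
    x: enter (0,1) at t=3.1177 ← occupied
  → r_1 = 3.1177
beam 2: φ=90°, α=300°
  dir = (cos 300°, sin 300°) = (0.5000, -0.8660); from cell (3,2)
  next x-line at t=0.6000, next y-line at t=0.6582; Δt_x=2.0000, Δt_y=1.1547
    x: enter (4,2) at t=0.6000 ← occupied
  → r_2 = 0.6000
beam 3: φ=180°, α=30°
  dir = (cos 30°, sin 30°) = (0.8660, 0.5000); from cell (3,2)
  next x-line at t=0.3464, next y-line at t=0.8600; Δt_x=1.1547, Δt_y=2.0000
    x: enter (4,2) at t=0.3464 ← occupied
  → r_3 = 0.3464
beam 4: φ=270°, α=120°
  dir = (cos 120°, sin 120°) = (-0.5000, 0.8660); from cell (3,2)
  next x-line at t=1.4000, next y-line at t=0.4965; Δt_x=2.0000, Δt_y=1.1547
    y: enter (3,3) at t=0.4965
    x: enter (2,3) at t=1.4000 ← occupied
  → r_4 = 1.4000

ranges = [3.1177, 0.6000, 0.3464, 1.4000]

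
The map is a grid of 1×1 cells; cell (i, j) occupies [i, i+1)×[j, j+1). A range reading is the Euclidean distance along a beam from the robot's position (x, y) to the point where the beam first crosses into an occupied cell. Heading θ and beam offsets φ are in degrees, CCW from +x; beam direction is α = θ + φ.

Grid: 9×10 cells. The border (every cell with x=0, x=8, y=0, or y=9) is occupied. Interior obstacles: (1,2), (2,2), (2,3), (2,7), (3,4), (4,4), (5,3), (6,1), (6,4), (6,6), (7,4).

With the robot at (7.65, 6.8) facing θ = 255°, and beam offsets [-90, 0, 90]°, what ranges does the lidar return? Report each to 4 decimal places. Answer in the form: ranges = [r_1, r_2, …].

ranges = [0.6729, 1.8635, 0.3623]

beam 1: φ=-90°, α=165°
  d=(-0.9659,0.2588)  start (7,6)  tX=0.6729 tY=0.7727  stride 1/|dx|=1.0353 1/|dy|=3.8637
    cross x-line → (6,6), t=0.6729 (wall)
  → r_1 = 0.6729
beam 2: φ=0°, α=255°
  d=(-0.2588,-0.9659)  start (7,6)  tX=2.5114 tY=0.8282  stride 1/|dx|=3.8637 1/|dy|=1.0353
    cross y-line → (7,5), t=0.8282
    cross y-line → (7,4), t=1.8635 (wall)
  → r_2 = 1.8635
beam 3: φ=90°, α=345°
  d=(0.9659,-0.2588)  start (7,6)  tX=0.3623 tY=3.0910  stride 1/|dx|=1.0353 1/|dy|=3.8637
    cross x-line → (8,6), t=0.3623 (wall)
  → r_3 = 0.3623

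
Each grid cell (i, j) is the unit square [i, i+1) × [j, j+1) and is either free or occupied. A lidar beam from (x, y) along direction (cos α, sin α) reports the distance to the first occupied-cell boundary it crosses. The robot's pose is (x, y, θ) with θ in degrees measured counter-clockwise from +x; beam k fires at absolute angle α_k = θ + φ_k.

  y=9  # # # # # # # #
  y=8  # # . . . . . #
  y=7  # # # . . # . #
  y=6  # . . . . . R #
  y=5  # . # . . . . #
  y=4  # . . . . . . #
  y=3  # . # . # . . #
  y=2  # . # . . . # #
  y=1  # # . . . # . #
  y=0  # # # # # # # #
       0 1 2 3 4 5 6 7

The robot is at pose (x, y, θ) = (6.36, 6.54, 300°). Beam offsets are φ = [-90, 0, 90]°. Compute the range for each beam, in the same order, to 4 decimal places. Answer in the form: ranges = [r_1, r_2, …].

ranges = [6.1892, 1.2800, 0.7390]

beam 1: φ=-90°, α=210°
  cosα=-0.8660 sinα=-0.5000 | (6,6) | tMaxX 0.4157 tMaxY 1.0800 | tΔX 1.1547 tΔY 2.0000
    t=0.4157 [x] (5,6)
    t=1.0800 [y] (5,5)
    t=1.5704 [x] (4,5)
    t=2.7251 [x] (3,5)
    t=3.0800 [y] (3,4)
    t=3.8798 [x] (2,4)
    t=5.0345 [x] (1,4)
    t=5.0800 [y] (1,3)
    t=6.1892 [x] (0,3) — stop
  → r_1 = 6.1892
beam 2: φ=0°, α=300°
  cosα=0.5000 sinα=-0.8660 | (6,6) | tMaxX 1.2800 tMaxY 0.6235 | tΔX 2.0000 tΔY 1.1547
    t=0.6235 [y] (6,5)
    t=1.2800 [x] (7,5) — stop
  → r_2 = 1.2800
beam 3: φ=90°, α=30°
  cosα=0.8660 sinα=0.5000 | (6,6) | tMaxX 0.7390 tMaxY 0.9200 | tΔX 1.1547 tΔY 2.0000
    t=0.7390 [x] (7,6) — stop
  → r_3 = 0.7390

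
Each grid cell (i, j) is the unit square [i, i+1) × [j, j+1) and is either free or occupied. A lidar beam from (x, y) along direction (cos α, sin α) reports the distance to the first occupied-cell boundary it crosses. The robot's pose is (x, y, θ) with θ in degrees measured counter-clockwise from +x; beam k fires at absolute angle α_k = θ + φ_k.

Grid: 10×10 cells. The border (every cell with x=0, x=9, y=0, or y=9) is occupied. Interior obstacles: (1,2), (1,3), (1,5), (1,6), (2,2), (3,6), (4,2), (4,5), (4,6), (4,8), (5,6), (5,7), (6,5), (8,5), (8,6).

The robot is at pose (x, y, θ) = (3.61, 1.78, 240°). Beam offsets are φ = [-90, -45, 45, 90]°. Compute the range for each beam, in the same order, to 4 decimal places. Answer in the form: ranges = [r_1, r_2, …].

beam 1: φ=-90°, α=150°
  direction (-0.8660, 0.5000); cell (3,1); t to first gridline: x 0.7044, y 0.4400 (then +1.1547 / +2.0000)
    (3,2) via y @ 0.4400
    (2,2) via x @ 0.7044  # hit
  → r_1 = 0.7044
beam 2: φ=-45°, α=195°
  direction (-0.9659, -0.2588); cell (3,1); t to first gridline: x 0.6315, y 3.0137 (then +1.0353 / +3.8637)
    (2,1) via x @ 0.6315
    (1,1) via x @ 1.6668
    (0,1) via x @ 2.7021  # hit
  → r_2 = 2.7021
beam 3: φ=45°, α=285°
  direction (0.2588, -0.9659); cell (3,1); t to first gridline: x 1.5068, y 0.8075 (then +3.8637 / +1.0353)
    (3,0) via y @ 0.8075  # hit
  → r_3 = 0.8075
beam 4: φ=90°, α=330°
  direction (0.8660, -0.5000); cell (3,1); t to first gridline: x 0.4503, y 1.5600 (then +1.1547 / +2.0000)
    (4,1) via x @ 0.4503
    (4,0) via y @ 1.5600  # hit
  → r_4 = 1.5600

ranges = [0.7044, 2.7021, 0.8075, 1.5600]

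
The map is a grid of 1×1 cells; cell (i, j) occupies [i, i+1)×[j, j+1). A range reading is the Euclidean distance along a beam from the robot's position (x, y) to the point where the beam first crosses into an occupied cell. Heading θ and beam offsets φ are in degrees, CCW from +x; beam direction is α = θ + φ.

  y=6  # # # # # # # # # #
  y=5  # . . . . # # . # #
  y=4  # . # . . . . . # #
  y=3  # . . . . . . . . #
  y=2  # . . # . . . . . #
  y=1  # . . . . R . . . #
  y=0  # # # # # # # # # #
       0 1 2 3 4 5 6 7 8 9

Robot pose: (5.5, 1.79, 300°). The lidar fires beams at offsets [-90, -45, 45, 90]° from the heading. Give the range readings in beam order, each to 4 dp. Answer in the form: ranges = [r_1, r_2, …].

ranges = [1.5800, 0.8179, 3.0523, 4.0415]

beam 1: φ=-90°, α=210°
  dir = (cos 210°, sin 210°) = (-0.8660, -0.5000); from cell (5,1)
  next x-line at t=0.5774, next y-line at t=1.5800; Δt_x=1.1547, Δt_y=2.0000
    x: enter (4,1) at t=0.5774
    y: enter (4,0) at t=1.5800 ← occupied
  → r_1 = 1.5800
beam 2: φ=-45°, α=255°
  dir = (cos 255°, sin 255°) = (-0.2588, -0.9659); from cell (5,1)
  next x-line at t=1.9319, next y-line at t=0.8179; Δt_x=3.8637, Δt_y=1.0353
    y: enter (5,0) at t=0.8179 ← occupied
  → r_2 = 0.8179
beam 3: φ=45°, α=345°
  dir = (cos 345°, sin 345°) = (0.9659, -0.2588); from cell (5,1)
  next x-line at t=0.5176, next y-line at t=3.0523; Δt_x=1.0353, Δt_y=3.8637
    x: enter (6,1) at t=0.5176
    x: enter (7,1) at t=1.5529
    x: enter (8,1) at t=2.5882
    y: enter (8,0) at t=3.0523 ← occupied
  → r_3 = 3.0523
beam 4: φ=90°, α=30°
  dir = (cos 30°, sin 30°) = (0.8660, 0.5000); from cell (5,1)
  next x-line at t=0.5774, next y-line at t=0.4200; Δt_x=1.1547, Δt_y=2.0000
    y: enter (5,2) at t=0.4200
    x: enter (6,2) at t=0.5774
    x: enter (7,2) at t=1.7321
    y: enter (7,3) at t=2.4200
    x: enter (8,3) at t=2.8868
    x: enter (9,3) at t=4.0415 ← occupied
  → r_4 = 4.0415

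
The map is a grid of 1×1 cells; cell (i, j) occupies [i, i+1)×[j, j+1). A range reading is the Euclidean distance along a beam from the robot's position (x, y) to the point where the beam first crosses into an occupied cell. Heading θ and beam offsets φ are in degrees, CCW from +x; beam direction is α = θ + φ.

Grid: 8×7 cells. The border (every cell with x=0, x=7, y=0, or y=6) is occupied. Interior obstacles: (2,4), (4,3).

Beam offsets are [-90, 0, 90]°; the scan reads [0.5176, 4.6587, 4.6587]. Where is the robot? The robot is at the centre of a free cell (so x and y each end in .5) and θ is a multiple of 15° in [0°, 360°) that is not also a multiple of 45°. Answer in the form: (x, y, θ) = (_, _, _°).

(x, y, θ) = (2.5, 1.5, 15°)

Enumerate (i+0.5, j+0.5, θ) over the 28 free cells and 16 admissible headings. For each, cast all 3 beams and compare to the given ranges.
  (5.5, 4.5, 255°): beam 1 = 4.6587 ≠ 0.5176 ✗
  (1.5, 1.5, 195°): beam 1 = 1.9319 ≠ 0.5176 ✗
  (3.5, 4.5, 75°): beam 1 = 3.6235 ≠ 0.5176 ✗
  …
  (2.5, 1.5, 15°): r_1=0.5176, r_2=4.6587, r_3=4.6587 — all match ✓
No second candidate reproduces the full scan.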